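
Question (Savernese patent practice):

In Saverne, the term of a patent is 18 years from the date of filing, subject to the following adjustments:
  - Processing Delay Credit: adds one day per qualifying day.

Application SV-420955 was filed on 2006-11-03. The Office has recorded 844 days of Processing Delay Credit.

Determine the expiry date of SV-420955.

Base term: filing date + 18 years → 3 November 2024.
Processing Delay Credit: +844 days → 25 February 2027.

2027-02-25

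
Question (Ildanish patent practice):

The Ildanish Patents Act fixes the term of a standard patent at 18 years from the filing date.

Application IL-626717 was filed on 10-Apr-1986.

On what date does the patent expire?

2004-04-10

Filing date + 18 years → 10 April 2004.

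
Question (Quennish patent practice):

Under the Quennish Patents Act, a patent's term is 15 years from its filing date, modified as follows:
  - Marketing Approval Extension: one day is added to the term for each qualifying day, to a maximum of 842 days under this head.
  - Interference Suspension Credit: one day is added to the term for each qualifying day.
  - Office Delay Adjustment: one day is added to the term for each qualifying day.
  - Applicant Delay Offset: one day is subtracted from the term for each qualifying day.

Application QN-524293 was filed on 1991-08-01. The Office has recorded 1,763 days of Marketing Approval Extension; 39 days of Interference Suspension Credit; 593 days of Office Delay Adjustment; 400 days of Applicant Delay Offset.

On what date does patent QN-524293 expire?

2009-07-10

Base term: filing date + 15 years → 1 August 2006.
Marketing Approval Extension: 1763 days claimed exceeds the 842-day cap, so +842 days → 20 November 2008.
Interference Suspension Credit: +39 days → 29 December 2008.
Office Delay Adjustment: +593 days → 14 August 2010.
Applicant Delay Offset: −400 days → 10 July 2009.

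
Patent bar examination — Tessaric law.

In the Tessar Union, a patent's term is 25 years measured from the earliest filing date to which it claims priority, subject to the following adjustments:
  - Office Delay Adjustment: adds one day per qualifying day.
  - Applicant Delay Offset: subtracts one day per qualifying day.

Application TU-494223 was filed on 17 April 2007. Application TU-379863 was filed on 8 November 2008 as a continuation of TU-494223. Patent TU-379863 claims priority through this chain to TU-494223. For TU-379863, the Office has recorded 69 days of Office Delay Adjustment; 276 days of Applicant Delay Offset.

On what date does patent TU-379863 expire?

Earliest priority filing: 17 April 2007.
Base term: 17 April 2007 + 25 years → 17 April 2032.
Office Delay Adjustment: +69 days → 25 June 2032.
Applicant Delay Offset: −276 days → 23 September 2031.

2031-09-23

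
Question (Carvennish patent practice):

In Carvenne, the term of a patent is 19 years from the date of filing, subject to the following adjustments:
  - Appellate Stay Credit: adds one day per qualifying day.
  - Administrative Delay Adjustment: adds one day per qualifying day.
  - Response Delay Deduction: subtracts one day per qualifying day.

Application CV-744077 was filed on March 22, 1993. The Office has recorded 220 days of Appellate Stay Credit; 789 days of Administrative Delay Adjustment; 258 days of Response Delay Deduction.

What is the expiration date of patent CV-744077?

Base term: filing date + 19 years → 22 March 2012.
Appellate Stay Credit: +220 days → 28 October 2012.
Administrative Delay Adjustment: +789 days → 26 December 2014.
Response Delay Deduction: −258 days → 12 April 2014.

April 12, 2014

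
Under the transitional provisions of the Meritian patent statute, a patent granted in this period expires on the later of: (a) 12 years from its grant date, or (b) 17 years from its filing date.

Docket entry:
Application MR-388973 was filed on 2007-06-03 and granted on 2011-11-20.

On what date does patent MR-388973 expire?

(a) grant + 12 years → 20 November 2023.
(b) filing + 17 years → 3 June 2024.
Later of the two: 3 June 2024.

June 3, 2024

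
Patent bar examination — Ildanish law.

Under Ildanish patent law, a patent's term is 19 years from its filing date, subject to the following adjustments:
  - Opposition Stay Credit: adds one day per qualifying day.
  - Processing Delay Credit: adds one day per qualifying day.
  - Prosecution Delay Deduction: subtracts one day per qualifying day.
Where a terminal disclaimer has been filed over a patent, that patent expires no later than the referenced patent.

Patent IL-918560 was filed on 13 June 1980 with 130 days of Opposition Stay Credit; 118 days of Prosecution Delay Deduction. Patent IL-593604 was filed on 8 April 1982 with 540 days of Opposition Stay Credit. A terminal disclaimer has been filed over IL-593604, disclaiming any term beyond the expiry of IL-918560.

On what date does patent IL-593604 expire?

Natural term of IL-593604:
  Base: filing + 19 years → 8 April 2001.
  Opposition Stay Credit: +540 days → 30 September 2002.
Expiry of referenced patent IL-918560:
  Base: filing + 19 years → 13 June 1999.
  Opposition Stay Credit: +130 days → 21 October 1999.
  Prosecution Delay Deduction: −118 days → 25 June 1999.
Terminal disclaimer: IL-593604 expires on the earlier of 30 September 2002 and 25 June 1999.

June 25, 1999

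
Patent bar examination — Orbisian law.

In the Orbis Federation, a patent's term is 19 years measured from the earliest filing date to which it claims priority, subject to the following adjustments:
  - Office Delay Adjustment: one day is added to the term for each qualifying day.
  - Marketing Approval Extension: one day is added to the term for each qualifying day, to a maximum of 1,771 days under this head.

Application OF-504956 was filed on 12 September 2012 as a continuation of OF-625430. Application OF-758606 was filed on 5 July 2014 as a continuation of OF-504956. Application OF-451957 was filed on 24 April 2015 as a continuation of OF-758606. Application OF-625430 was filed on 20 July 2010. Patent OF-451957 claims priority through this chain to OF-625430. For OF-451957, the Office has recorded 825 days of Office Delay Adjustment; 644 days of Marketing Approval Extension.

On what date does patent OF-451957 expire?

2033-07-28

Earliest priority filing: 20 July 2010.
Base term: 20 July 2010 + 19 years → 20 July 2029.
Office Delay Adjustment: +825 days → 23 October 2031.
Marketing Approval Extension: 644 days (within the 1771-day cap) → +644 days → 28 July 2033.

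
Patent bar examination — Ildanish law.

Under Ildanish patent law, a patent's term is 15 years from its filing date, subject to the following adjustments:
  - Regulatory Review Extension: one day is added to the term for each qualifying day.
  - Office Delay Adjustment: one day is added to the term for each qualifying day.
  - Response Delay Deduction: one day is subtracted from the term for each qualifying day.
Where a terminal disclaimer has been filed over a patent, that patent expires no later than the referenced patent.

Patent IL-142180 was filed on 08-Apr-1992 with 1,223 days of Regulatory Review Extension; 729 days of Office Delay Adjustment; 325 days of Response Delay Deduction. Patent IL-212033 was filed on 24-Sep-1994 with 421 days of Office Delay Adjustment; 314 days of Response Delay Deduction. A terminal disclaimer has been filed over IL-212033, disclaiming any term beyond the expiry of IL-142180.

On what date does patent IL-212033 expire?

Natural term of IL-212033:
  Base: filing + 15 years → 24 September 2009.
  Office Delay Adjustment: +421 days → 19 November 2010.
  Response Delay Deduction: −314 days → 9 January 2010.
Expiry of referenced patent IL-142180:
  Base: filing + 15 years → 8 April 2007.
  Regulatory Review Extension: +1223 days → 13 August 2010.
  Office Delay Adjustment: +729 days → 11 August 2012.
  Response Delay Deduction: −325 days → 21 September 2011.
Terminal disclaimer: IL-212033 expires on the earlier of 9 January 2010 and 21 September 2011.

2010-01-09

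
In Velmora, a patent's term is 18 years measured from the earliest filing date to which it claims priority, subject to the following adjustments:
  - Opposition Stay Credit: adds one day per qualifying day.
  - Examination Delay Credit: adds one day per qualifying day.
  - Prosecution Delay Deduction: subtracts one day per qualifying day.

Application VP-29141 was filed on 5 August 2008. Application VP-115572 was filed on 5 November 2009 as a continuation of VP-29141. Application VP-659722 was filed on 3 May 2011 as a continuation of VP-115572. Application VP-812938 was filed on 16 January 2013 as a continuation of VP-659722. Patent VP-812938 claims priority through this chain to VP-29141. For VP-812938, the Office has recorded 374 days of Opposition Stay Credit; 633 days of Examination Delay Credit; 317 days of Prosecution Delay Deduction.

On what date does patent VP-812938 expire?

Earliest priority filing: 5 August 2008.
Base term: 5 August 2008 + 18 years → 5 August 2026.
Opposition Stay Credit: +374 days → 14 August 2027.
Examination Delay Credit: +633 days → 8 May 2029.
Prosecution Delay Deduction: −317 days → 25 June 2028.

June 25, 2028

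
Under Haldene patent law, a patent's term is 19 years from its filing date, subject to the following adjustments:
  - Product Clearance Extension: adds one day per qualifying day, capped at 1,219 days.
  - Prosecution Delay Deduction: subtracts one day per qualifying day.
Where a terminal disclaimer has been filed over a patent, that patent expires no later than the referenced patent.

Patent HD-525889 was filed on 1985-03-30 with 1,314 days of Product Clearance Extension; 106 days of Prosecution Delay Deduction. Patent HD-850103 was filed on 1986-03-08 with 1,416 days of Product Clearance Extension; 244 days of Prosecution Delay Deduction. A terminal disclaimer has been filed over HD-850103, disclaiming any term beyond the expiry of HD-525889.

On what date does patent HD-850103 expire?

Natural term of HD-850103:
  Base: filing + 19 years → 8 March 2005.
  Product Clearance Extension: 1416 days claimed exceeds the 1219-day cap, so +1219 days → 9 July 2008.
  Prosecution Delay Deduction: −244 days → 8 November 2007.
Expiry of referenced patent HD-525889:
  Base: filing + 19 years → 30 March 2004.
  Product Clearance Extension: 1314 days claimed exceeds the 1219-day cap, so +1219 days → 1 August 2007.
  Prosecution Delay Deduction: −106 days → 17 April 2007.
Terminal disclaimer: HD-850103 expires on the earlier of 8 November 2007 and 17 April 2007.

April 17, 2007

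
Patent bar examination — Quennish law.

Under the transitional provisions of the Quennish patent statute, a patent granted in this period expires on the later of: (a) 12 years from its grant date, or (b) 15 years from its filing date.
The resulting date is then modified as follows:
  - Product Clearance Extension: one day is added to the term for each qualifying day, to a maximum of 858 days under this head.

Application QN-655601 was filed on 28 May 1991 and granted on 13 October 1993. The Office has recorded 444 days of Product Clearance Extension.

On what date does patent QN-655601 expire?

August 15, 2007

(a) grant + 12 years → 13 October 2005.
(b) filing + 15 years → 28 May 2006.
Later of the two: 28 May 2006.
Product Clearance Extension: 444 days (within the 858-day cap) → +444 days → 15 August 2007.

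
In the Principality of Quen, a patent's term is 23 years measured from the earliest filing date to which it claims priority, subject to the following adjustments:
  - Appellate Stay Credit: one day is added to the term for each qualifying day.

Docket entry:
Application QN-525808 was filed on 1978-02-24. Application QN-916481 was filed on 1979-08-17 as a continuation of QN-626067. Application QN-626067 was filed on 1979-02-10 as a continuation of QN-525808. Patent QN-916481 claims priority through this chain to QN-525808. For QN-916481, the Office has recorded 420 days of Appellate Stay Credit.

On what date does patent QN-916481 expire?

Earliest priority filing: 24 February 1978.
Base term: 24 February 1978 + 23 years → 24 February 2001.
Appellate Stay Credit: +420 days → 20 April 2002.

2002-04-20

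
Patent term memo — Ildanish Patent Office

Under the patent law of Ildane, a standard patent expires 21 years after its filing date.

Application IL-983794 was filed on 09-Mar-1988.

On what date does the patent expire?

March 9, 2009

Filing date + 21 years → 9 March 2009.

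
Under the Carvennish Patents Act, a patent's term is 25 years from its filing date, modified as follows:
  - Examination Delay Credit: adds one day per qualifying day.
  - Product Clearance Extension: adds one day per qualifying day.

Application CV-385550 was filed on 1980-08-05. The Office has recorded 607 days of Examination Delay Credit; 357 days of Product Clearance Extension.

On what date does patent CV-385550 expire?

2008-03-26

Base term: filing date + 25 years → 5 August 2005.
Examination Delay Credit: +607 days → 4 April 2007.
Product Clearance Extension: +357 days → 26 March 2008.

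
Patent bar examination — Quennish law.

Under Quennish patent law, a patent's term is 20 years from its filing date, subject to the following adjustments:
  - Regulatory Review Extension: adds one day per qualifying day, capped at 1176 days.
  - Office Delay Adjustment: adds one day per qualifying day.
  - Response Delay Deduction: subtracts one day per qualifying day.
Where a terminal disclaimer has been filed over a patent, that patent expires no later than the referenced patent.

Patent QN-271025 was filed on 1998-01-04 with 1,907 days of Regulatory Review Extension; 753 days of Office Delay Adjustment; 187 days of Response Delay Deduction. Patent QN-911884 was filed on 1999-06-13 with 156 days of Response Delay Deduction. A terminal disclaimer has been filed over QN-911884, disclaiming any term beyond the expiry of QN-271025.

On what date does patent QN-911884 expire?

2019-01-08

Natural term of QN-911884:
  Base: filing + 20 years → 13 June 2019.
  Response Delay Deduction: −156 days → 8 January 2019.
Expiry of referenced patent QN-271025:
  Base: filing + 20 years → 4 January 2018.
  Regulatory Review Extension: 1907 days claimed exceeds the 1176-day cap, so +1176 days → 25 March 2021.
  Office Delay Adjustment: +753 days → 17 April 2023.
  Response Delay Deduction: −187 days → 12 October 2022.
Terminal disclaimer: QN-911884 expires on the earlier of 8 January 2019 and 12 October 2022.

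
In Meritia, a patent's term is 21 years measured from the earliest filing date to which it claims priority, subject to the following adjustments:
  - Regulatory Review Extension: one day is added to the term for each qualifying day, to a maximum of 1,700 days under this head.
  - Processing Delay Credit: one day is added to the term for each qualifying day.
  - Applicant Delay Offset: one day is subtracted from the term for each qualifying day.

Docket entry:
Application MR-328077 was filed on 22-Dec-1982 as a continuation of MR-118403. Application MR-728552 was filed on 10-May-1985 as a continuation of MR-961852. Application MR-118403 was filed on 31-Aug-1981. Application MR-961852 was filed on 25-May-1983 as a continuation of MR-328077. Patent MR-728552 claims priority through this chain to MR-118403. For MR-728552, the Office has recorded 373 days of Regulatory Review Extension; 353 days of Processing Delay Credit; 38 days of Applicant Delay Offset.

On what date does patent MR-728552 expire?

July 19, 2004

Earliest priority filing: 31 August 1981.
Base term: 31 August 1981 + 21 years → 31 August 2002.
Regulatory Review Extension: 373 days (within the 1700-day cap) → +373 days → 8 September 2003.
Processing Delay Credit: +353 days → 26 August 2004.
Applicant Delay Offset: −38 days → 19 July 2004.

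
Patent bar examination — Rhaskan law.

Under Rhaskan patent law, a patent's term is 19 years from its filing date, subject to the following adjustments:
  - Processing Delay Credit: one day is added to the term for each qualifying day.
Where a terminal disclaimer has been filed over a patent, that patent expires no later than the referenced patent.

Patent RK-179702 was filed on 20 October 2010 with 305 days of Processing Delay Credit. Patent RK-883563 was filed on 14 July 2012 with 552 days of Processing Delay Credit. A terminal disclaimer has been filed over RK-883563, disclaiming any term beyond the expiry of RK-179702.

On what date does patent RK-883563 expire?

2030-08-21

Natural term of RK-883563:
  Base: filing + 19 years → 14 July 2031.
  Processing Delay Credit: +552 days → 16 January 2033.
Expiry of referenced patent RK-179702:
  Base: filing + 19 years → 20 October 2029.
  Processing Delay Credit: +305 days → 21 August 2030.
Terminal disclaimer: RK-883563 expires on the earlier of 16 January 2033 and 21 August 2030.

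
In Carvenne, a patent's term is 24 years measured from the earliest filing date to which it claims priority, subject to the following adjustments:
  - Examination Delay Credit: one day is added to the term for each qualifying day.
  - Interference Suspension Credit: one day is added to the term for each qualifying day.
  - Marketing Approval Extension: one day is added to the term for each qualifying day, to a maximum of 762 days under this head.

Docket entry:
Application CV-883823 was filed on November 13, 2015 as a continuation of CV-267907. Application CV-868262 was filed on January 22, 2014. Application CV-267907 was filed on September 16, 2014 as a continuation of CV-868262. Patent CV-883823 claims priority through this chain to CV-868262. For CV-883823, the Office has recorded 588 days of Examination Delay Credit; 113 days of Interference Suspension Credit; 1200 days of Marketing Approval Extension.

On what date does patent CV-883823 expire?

2042-01-24

Earliest priority filing: 22 January 2014.
Base term: 22 January 2014 + 24 years → 22 January 2038.
Examination Delay Credit: +588 days → 2 September 2039.
Interference Suspension Credit: +113 days → 24 December 2039.
Marketing Approval Extension: 1200 days claimed exceeds the 762-day cap, so +762 days → 24 January 2042.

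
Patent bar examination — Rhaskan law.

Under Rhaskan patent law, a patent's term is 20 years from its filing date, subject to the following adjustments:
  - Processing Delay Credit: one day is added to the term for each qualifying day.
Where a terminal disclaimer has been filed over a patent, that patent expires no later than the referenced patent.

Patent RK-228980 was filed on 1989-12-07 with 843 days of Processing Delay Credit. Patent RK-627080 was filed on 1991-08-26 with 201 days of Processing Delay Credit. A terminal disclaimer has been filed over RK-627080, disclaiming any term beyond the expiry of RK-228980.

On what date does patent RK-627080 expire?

2012-03-14

Natural term of RK-627080:
  Base: filing + 20 years → 26 August 2011.
  Processing Delay Credit: +201 days → 14 March 2012.
Expiry of referenced patent RK-228980:
  Base: filing + 20 years → 7 December 2009.
  Processing Delay Credit: +843 days → 29 March 2012.
Terminal disclaimer: RK-627080 expires on the earlier of 14 March 2012 and 29 March 2012.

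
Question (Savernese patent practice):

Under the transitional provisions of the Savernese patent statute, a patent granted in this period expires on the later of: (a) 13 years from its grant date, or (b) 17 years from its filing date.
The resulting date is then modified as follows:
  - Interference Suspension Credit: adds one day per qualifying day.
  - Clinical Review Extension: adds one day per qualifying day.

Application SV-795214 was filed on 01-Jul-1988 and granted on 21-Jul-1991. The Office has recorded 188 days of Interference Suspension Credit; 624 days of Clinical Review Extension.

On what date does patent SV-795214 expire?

2007-09-21

(a) grant + 13 years → 21 July 2004.
(b) filing + 17 years → 1 July 2005.
Later of the two: 1 July 2005.
Interference Suspension Credit: +188 days → 5 January 2006.
Clinical Review Extension: +624 days → 21 September 2007.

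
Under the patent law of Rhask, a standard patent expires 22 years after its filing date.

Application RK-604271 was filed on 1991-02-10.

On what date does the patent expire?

Filing date + 22 years → 10 February 2013.

2013-02-10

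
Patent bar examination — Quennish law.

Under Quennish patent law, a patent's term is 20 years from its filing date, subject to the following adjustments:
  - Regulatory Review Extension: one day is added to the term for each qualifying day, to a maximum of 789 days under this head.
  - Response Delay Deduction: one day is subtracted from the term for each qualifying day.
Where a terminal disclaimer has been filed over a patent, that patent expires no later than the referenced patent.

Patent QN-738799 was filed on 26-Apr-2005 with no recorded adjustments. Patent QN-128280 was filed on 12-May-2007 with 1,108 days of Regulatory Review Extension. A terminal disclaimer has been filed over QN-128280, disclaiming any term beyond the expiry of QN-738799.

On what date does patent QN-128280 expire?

Natural term of QN-128280:
  Base: filing + 20 years → 12 May 2027.
  Regulatory Review Extension: 1108 days claimed exceeds the 789-day cap, so +789 days → 9 July 2029.
Expiry of referenced patent QN-738799:
  Base: filing + 20 years → 26 April 2025.
Terminal disclaimer: QN-128280 expires on the earlier of 9 July 2029 and 26 April 2025.

April 26, 2025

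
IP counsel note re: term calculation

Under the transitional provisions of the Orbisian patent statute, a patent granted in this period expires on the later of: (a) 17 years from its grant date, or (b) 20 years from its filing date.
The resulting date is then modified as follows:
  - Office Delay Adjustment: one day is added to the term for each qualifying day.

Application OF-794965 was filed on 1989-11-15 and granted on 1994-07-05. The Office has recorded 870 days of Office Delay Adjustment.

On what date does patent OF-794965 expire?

(a) grant + 17 years → 5 July 2011.
(b) filing + 20 years → 15 November 2009.
Later of the two: 5 July 2011.
Office Delay Adjustment: +870 days → 21 November 2013.

2013-11-21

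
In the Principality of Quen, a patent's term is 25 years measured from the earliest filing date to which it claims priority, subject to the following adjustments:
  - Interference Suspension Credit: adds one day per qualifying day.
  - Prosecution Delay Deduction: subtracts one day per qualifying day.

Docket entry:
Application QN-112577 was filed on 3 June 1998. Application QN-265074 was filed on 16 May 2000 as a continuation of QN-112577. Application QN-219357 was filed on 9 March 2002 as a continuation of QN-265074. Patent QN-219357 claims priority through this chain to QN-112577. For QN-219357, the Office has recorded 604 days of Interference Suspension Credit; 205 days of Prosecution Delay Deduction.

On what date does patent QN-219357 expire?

2024-07-06

Earliest priority filing: 3 June 1998.
Base term: 3 June 1998 + 25 years → 3 June 2023.
Interference Suspension Credit: +604 days → 27 January 2025.
Prosecution Delay Deduction: −205 days → 6 July 2024.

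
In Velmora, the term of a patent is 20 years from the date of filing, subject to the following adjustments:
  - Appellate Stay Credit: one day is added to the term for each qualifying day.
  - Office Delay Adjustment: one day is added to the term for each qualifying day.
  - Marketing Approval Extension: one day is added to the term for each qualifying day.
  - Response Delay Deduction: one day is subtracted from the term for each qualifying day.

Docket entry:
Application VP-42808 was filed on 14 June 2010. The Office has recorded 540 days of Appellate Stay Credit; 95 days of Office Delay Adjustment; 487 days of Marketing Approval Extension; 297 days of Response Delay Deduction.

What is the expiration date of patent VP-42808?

Base term: filing date + 20 years → 14 June 2030.
Appellate Stay Credit: +540 days → 6 December 2031.
Office Delay Adjustment: +95 days → 10 March 2032.
Marketing Approval Extension: +487 days → 10 July 2033.
Response Delay Deduction: −297 days → 16 September 2032.

2032-09-16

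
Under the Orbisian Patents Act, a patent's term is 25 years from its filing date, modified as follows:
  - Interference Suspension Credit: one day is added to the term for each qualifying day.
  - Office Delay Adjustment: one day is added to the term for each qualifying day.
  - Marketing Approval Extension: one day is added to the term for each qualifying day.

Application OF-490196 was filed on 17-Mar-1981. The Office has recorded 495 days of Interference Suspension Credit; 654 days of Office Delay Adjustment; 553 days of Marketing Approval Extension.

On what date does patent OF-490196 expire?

Base term: filing date + 25 years → 17 March 2006.
Interference Suspension Credit: +495 days → 25 July 2007.
Office Delay Adjustment: +654 days → 9 May 2009.
Marketing Approval Extension: +553 days → 13 November 2010.

November 13, 2010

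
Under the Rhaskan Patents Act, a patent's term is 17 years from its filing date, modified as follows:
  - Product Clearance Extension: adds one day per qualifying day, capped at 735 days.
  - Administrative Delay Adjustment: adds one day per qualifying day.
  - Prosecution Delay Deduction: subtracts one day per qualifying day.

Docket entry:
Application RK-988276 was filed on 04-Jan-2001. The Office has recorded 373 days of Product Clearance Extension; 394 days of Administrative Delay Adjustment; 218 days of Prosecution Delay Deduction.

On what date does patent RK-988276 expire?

Base term: filing date + 17 years → 4 January 2018.
Product Clearance Extension: 373 days (within the 735-day cap) → +373 days → 12 January 2019.
Administrative Delay Adjustment: +394 days → 10 February 2020.
Prosecution Delay Deduction: −218 days → 7 July 2019.

July 7, 2019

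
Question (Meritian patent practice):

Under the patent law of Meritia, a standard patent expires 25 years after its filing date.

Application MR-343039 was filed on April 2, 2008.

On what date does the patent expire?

2033-04-02

Filing date + 25 years → 2 April 2033.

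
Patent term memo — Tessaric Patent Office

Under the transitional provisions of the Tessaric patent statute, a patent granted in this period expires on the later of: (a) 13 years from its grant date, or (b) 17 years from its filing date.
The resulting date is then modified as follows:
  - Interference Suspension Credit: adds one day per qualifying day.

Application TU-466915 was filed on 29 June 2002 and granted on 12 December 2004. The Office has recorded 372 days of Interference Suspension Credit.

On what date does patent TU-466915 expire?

2020-07-05

(a) grant + 13 years → 12 December 2017.
(b) filing + 17 years → 29 June 2019.
Later of the two: 29 June 2019.
Interference Suspension Credit: +372 days → 5 July 2020.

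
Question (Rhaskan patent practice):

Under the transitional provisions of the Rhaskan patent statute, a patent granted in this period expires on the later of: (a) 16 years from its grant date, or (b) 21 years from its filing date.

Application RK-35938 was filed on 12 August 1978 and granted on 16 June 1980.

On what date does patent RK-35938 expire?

August 12, 1999

(a) grant + 16 years → 16 June 1996.
(b) filing + 21 years → 12 August 1999.
Later of the two: 12 August 1999.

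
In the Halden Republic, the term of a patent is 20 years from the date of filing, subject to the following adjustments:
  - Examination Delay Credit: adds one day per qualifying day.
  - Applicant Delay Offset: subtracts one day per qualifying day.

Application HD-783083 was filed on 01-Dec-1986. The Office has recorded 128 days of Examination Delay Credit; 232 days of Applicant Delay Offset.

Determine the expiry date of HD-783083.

Base term: filing date + 20 years → 1 December 2006.
Examination Delay Credit: +128 days → 8 April 2007.
Applicant Delay Offset: −232 days → 19 August 2006.

2006-08-19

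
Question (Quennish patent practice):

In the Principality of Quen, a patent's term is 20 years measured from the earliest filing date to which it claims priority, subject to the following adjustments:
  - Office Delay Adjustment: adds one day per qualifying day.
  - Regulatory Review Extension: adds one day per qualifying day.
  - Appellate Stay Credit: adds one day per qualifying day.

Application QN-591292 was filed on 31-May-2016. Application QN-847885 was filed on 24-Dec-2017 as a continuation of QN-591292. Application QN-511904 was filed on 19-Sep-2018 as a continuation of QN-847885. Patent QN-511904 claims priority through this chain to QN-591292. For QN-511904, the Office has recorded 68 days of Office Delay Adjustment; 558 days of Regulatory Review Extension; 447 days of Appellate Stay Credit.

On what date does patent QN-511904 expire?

2039-05-09

Earliest priority filing: 31 May 2016.
Base term: 31 May 2016 + 20 years → 31 May 2036.
Office Delay Adjustment: +68 days → 7 August 2036.
Regulatory Review Extension: +558 days → 16 February 2038.
Appellate Stay Credit: +447 days → 9 May 2039.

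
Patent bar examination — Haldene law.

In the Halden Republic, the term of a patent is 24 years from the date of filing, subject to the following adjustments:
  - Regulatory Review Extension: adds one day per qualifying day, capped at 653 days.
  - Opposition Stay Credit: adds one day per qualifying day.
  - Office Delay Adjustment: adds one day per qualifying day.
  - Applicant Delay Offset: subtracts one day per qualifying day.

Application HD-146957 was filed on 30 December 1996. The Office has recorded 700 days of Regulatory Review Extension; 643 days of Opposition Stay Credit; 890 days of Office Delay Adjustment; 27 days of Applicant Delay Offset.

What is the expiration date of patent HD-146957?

2026-11-28

Base term: filing date + 24 years → 30 December 2020.
Regulatory Review Extension: 700 days claimed exceeds the 653-day cap, so +653 days → 14 October 2022.
Opposition Stay Credit: +643 days → 18 July 2024.
Office Delay Adjustment: +890 days → 25 December 2026.
Applicant Delay Offset: −27 days → 28 November 2026.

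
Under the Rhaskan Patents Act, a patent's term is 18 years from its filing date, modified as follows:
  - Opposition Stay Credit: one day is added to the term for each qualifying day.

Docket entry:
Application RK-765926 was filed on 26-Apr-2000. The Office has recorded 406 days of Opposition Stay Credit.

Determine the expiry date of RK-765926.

Base term: filing date + 18 years → 26 April 2018.
Opposition Stay Credit: +406 days → 6 June 2019.

June 6, 2019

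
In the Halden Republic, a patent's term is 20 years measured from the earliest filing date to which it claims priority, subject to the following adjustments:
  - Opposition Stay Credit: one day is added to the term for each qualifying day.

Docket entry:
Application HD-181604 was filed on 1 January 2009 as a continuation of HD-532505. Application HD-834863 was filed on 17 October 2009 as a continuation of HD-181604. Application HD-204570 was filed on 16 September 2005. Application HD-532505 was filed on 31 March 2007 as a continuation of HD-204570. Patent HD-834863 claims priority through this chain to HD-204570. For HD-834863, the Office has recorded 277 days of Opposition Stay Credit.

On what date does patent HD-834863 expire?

Earliest priority filing: 16 September 2005.
Base term: 16 September 2005 + 20 years → 16 September 2025.
Opposition Stay Credit: +277 days → 20 June 2026.

June 20, 2026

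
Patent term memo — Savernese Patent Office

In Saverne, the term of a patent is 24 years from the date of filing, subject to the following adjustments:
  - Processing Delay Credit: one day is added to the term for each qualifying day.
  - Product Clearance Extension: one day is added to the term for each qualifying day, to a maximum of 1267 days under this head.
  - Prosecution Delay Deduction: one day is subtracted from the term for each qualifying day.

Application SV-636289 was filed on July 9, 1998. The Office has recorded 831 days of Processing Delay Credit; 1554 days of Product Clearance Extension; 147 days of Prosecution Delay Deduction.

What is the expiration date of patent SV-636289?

2027-11-11

Base term: filing date + 24 years → 9 July 2022.
Processing Delay Credit: +831 days → 17 October 2024.
Product Clearance Extension: 1554 days claimed exceeds the 1267-day cap, so +1267 days → 6 April 2028.
Prosecution Delay Deduction: −147 days → 11 November 2027.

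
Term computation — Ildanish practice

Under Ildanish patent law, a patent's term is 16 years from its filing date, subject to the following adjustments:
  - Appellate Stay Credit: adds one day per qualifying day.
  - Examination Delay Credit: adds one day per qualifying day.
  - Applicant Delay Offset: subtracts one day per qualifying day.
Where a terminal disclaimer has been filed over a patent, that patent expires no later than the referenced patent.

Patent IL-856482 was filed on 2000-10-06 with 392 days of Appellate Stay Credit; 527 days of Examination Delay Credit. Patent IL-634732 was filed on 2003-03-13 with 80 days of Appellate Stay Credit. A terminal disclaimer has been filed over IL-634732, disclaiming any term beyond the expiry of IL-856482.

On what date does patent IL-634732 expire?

Natural term of IL-634732:
  Base: filing + 16 years → 13 March 2019.
  Appellate Stay Credit: +80 days → 1 June 2019.
Expiry of referenced patent IL-856482:
  Base: filing + 16 years → 6 October 2016.
  Appellate Stay Credit: +392 days → 2 November 2017.
  Examination Delay Credit: +527 days → 13 April 2019.
Terminal disclaimer: IL-634732 expires on the earlier of 1 June 2019 and 13 April 2019.

April 13, 2019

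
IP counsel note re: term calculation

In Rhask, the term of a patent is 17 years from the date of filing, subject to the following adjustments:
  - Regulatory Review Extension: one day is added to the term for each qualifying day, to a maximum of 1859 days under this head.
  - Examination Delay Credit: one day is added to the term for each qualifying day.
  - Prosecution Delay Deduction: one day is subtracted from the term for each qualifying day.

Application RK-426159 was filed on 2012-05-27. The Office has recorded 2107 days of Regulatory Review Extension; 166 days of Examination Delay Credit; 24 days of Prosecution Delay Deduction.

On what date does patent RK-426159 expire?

2034-11-18

Base term: filing date + 17 years → 27 May 2029.
Regulatory Review Extension: 2107 days claimed exceeds the 1859-day cap, so +1859 days → 29 June 2034.
Examination Delay Credit: +166 days → 12 December 2034.
Prosecution Delay Deduction: −24 days → 18 November 2034.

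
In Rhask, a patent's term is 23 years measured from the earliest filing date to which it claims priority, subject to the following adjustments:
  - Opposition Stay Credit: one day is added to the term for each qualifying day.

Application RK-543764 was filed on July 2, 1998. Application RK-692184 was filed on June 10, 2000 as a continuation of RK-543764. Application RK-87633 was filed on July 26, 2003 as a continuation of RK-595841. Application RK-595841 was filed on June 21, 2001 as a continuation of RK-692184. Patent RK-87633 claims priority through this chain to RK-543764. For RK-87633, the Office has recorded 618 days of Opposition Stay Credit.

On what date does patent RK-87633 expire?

2023-03-12

Earliest priority filing: 2 July 1998.
Base term: 2 July 1998 + 23 years → 2 July 2021.
Opposition Stay Credit: +618 days → 12 March 2023.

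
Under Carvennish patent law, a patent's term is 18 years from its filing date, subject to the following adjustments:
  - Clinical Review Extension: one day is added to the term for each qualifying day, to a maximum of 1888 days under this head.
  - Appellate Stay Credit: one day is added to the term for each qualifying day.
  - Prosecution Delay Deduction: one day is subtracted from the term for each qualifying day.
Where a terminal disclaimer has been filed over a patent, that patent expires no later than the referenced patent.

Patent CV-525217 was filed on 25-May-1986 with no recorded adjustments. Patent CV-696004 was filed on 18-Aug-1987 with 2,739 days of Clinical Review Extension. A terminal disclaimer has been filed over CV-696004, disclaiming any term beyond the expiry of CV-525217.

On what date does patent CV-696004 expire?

Natural term of CV-696004:
  Base: filing + 18 years → 18 August 2005.
  Clinical Review Extension: 2739 days claimed exceeds the 1888-day cap, so +1888 days → 19 October 2010.
Expiry of referenced patent CV-525217:
  Base: filing + 18 years → 25 May 2004.
Terminal disclaimer: CV-696004 expires on the earlier of 19 October 2010 and 25 May 2004.

2004-05-25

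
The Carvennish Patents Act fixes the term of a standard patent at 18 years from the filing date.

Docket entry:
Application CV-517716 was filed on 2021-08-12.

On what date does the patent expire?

2039-08-12

Filing date + 18 years → 12 August 2039.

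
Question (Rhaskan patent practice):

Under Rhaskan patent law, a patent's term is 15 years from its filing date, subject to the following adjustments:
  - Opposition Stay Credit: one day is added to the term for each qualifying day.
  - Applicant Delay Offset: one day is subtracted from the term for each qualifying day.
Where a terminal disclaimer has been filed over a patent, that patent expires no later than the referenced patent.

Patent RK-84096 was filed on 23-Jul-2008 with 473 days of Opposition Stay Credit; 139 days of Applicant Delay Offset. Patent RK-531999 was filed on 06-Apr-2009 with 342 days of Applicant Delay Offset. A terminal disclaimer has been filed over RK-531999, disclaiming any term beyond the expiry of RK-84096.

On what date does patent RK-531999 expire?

2023-04-30

Natural term of RK-531999:
  Base: filing + 15 years → 6 April 2024.
  Applicant Delay Offset: −342 days → 30 April 2023.
Expiry of referenced patent RK-84096:
  Base: filing + 15 years → 23 July 2023.
  Opposition Stay Credit: +473 days → 7 November 2024.
  Applicant Delay Offset: −139 days → 21 June 2024.
Terminal disclaimer: RK-531999 expires on the earlier of 30 April 2023 and 21 June 2024.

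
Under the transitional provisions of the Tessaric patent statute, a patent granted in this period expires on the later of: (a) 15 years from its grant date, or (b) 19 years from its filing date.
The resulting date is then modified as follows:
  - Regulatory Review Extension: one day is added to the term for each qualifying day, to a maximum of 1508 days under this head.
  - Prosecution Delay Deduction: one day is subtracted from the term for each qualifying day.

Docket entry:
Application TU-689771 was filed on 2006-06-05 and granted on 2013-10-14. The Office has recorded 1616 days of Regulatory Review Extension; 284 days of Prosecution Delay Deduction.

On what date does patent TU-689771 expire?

February 20, 2032

(a) grant + 15 years → 14 October 2028.
(b) filing + 19 years → 5 June 2025.
Later of the two: 14 October 2028.
Regulatory Review Extension: 1616 days claimed exceeds the 1508-day cap, so +1508 days → 30 November 2032.
Prosecution Delay Deduction: −284 days → 20 February 2032.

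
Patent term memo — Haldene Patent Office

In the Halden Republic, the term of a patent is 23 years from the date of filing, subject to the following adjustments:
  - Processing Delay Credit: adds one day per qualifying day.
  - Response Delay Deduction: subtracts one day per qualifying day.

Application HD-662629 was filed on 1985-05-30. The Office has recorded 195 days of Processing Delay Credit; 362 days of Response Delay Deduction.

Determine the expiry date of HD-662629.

2007-12-15

Base term: filing date + 23 years → 30 May 2008.
Processing Delay Credit: +195 days → 11 December 2008.
Response Delay Deduction: −362 days → 15 December 2007.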